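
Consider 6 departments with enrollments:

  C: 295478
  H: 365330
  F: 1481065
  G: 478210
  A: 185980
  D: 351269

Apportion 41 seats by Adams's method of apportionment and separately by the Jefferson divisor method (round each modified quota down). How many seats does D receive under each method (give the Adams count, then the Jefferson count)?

Adams: C 4, H 5, F 18, G 6, A 3, D 5.
Jefferson: C 4, H 5, F 20, G 6, A 2, D 4.
D gets 5 under Adams and 4 under Jefferson.

5 and 4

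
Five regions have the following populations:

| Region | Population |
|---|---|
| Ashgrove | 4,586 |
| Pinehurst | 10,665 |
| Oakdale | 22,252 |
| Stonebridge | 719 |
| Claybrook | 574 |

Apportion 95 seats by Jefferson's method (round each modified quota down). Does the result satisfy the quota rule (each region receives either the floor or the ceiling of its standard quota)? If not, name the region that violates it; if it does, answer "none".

Oakdale

Standard quotas: Ashgrove 11.230, Pinehurst 26.115, Oakdale 54.489, Stonebridge 1.761, Claybrook 1.406.
Jefferson allocation: Ashgrove 11, Pinehurst 26, Oakdale 56, Stonebridge 1, Claybrook 1.
Oakdale has quota 54.489 (lower 54, upper 55) but receives 56 — outside the quota interval.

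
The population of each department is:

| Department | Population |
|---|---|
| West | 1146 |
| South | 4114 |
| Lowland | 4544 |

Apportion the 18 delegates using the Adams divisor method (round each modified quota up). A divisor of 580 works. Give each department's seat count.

West 2; South 8; Lowland 8

With modified divisor 580: modified quotas West 1.976, South 7.093, Lowland 7.834.
Rounding up: West 2, South 8, Lowland 8 (total 18).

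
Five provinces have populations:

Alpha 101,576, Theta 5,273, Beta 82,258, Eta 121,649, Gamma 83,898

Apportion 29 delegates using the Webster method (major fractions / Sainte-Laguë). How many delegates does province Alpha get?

Standard divisor 394654/29 ≈ 13608.759; standard quotas: Alpha 7.464, Theta 0.387, Beta 6.044, Eta 8.939, Gamma 6.165.
Rounding to the nearest integer gives 7, 0, 6, 9, 6 = 28 seats, so the divisor must be adjusted.
With modified divisor 13200: modified quotas Alpha 7.695, Theta 0.399, Beta 6.232, Eta 9.216, Gamma 6.356.
Rounding to the nearest integer: Alpha 8, Theta 0, Beta 6, Eta 9, Gamma 6 (total 29).
Alpha receives 8.

8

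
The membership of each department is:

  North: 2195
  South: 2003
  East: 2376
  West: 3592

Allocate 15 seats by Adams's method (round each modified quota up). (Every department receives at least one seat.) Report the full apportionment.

Standard divisor 10166/15 ≈ 677.733; standard quotas: North 3.239, South 2.955, East 3.506, West 5.300.
Rounding up gives 4, 3, 4, 6 = 17 seats, so the divisor must be adjusted.
With modified divisor 760: modified quotas North 2.888, South 2.636, East 3.126, West 4.726.
Rounding up: North 3, South 3, East 4, West 5 (total 15).

North=3; South=3; East=4; West=5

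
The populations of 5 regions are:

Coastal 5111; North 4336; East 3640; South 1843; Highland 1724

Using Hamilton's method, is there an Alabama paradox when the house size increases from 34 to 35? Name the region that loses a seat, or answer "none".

At 34 seats: Coastal 10, North 9, East 7, South 4, Highland 4.
At 35 seats: Coastal 11, North 9, East 8, South 4, Highland 3.
Highland drops from 4 to 3.

Highland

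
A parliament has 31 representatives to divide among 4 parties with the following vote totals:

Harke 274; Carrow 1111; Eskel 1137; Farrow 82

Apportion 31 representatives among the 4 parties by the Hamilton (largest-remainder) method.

Total 2604; standard divisor 2604/31 = 84.
Standard quotas: Harke 3.262, Carrow 13.226, Eskel 13.536, Farrow 0.976.
Lower quotas: Harke 3, Carrow 13, Eskel 13, Farrow 0 (sum 29, leaving 2 seats).
Remainders in descending order: Farrow 0.976, Eskel 0.536, Harke 0.262, Carrow 0.226.
Largest remainders: Farrow, Eskel receive the extra seats.

Harke 3; Carrow 13; Eskel 14; Farrow 1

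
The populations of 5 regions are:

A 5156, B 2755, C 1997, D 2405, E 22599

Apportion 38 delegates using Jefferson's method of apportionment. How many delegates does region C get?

2

Standard divisor 34912/38 ≈ 918.737; standard quotas: A 5.612, B 2.999, C 2.174, D 2.618, E 24.598.
Rounding down gives 5, 2, 2, 2, 24 = 35 seats, so the divisor must be adjusted.
With modified divisor 864: modified quotas A 5.968, B 3.189, C 2.311, D 2.784, E 26.156.
Rounding down: A 5, B 3, C 2, D 2, E 26 (total 38).
C receives 2.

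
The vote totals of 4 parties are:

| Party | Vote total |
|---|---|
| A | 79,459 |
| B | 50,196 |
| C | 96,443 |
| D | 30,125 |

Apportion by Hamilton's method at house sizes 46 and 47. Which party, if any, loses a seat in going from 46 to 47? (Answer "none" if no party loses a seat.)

D

At 46 seats: A 14, B 9, C 17, D 6.
At 47 seats: A 15, B 9, C 18, D 5.
D drops from 6 to 5.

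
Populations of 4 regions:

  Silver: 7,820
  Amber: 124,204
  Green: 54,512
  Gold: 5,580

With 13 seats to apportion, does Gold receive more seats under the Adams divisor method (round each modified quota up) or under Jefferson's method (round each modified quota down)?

Adams

Adams: Silver 1, Amber 7, Green 4, Gold 1.
Jefferson: Silver 0, Amber 9, Green 4, Gold 0.
Gold gets 1 under Adams and 0 under Jefferson.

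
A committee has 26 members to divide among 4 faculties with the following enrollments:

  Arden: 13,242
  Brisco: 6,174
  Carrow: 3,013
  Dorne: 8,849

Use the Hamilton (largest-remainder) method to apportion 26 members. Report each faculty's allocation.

Arden 11; Brisco 5; Carrow 3; Dorne 7

Total 31278; standard divisor 31278/26 = 1203.
Standard quotas: Arden 11.0075, Brisco 5.1322, Carrow 2.5046, Dorne 7.3558.
Lower quotas: Arden 11, Brisco 5, Carrow 2, Dorne 7 (sum 25, leaving 1 seat).
Remainders in descending order: Carrow 0.5046, Dorne 0.3558, Brisco 0.1322, Arden 0.0075.
Largest remainder: Carrow receives the extra seat.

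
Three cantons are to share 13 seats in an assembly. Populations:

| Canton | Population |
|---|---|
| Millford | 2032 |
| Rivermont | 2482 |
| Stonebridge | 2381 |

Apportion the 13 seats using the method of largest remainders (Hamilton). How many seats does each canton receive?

Millford: 4; Rivermont: 5; Stonebridge: 4

The standard divisor is 6895/13 ≈ 530.385.
Standard quotas: Millford 3.831, Rivermont 4.680, Stonebridge 4.489.
Lower quotas: Millford 3, Rivermont 4, Stonebridge 4 (sum 11, leaving 2 seats).
Remainders in descending order: Millford 0.831, Rivermont 0.680, Stonebridge 0.489.
Largest remainders: Millford, Rivermont receive the extra seats.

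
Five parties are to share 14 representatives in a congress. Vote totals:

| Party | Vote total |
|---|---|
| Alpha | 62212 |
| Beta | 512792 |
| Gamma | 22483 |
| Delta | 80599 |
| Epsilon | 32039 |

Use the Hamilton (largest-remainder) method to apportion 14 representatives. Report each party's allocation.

The standard divisor is 710125/14 ≈ 50723.214.
Standard quotas: Alpha 1.2265, Beta 10.1096, Gamma 0.4432, Delta 1.5890, Epsilon 0.6316.
Lower quotas: Alpha 1, Beta 10, Gamma 0, Delta 1, Epsilon 0 (sum 12, leaving 2 seats).
Remainders in descending order: Epsilon 0.6316, Delta 0.5890, Gamma 0.4432, Alpha 0.2265, Beta 0.1096.
The surplus seats go to Epsilon, Delta.

Alpha=1, Beta=10, Gamma=0, Delta=2, Epsilon=1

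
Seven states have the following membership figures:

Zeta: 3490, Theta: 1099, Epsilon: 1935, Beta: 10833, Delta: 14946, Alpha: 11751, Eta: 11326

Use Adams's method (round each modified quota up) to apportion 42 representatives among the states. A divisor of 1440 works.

With modified divisor 1440: modified quotas Zeta 2.424, Theta 0.763, Epsilon 1.344, Beta 7.523, Delta 10.379, Alpha 8.160, Eta 7.865.
Rounding up: Zeta 3, Theta 1, Epsilon 2, Beta 8, Delta 11, Alpha 9, Eta 8 (total 42).

Zeta=3, Theta=1, Epsilon=2, Beta=8, Delta=11, Alpha=9, Eta=8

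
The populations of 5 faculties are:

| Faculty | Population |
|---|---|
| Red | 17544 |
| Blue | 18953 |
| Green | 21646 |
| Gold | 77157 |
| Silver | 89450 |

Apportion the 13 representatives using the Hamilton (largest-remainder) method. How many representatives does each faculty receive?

Red: 1; Blue: 1; Green: 1; Gold: 5; Silver: 5

Standard divisor: 224750 ÷ 13 ≈ 17288.462.
Standard quotas: Red 1.0148, Blue 1.0963, Green 1.2520, Gold 4.4629, Silver 5.1740.
Lower quotas: Red 1, Blue 1, Green 1, Gold 4, Silver 5 (sum 12, leaving 1 seat).
Remainders in descending order: Gold 0.4629, Green 0.2520, Silver 0.1740, Blue 0.0963, Red 0.0148.
Largest remainder: Gold receives the extra seat.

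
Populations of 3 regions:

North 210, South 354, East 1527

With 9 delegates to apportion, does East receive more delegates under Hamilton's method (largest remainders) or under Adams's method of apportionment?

Hamilton: North 1, South 1, East 7.
Adams: North 1, South 2, East 6.
East gets 7 under Hamilton and 6 under Adams.

Hamilton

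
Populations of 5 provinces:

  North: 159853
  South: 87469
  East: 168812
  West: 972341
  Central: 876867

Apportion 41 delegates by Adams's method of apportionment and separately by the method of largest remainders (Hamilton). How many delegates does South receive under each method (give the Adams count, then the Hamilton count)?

2 and 1

Adams: North 3, South 2, East 3, West 17, Central 16.
Hamilton: North 3, South 1, East 3, West 18, Central 16.
South gets 2 under Adams and 1 under Hamilton.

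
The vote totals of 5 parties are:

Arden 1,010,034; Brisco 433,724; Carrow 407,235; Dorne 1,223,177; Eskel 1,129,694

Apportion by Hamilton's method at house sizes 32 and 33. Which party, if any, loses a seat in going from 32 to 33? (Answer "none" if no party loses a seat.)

At 32 seats: Arden 8, Brisco 3, Carrow 3, Dorne 9, Eskel 9.
At 33 seats: Arden 8, Brisco 3, Carrow 3, Dorne 10, Eskel 9.
No party's allocation decreased.

none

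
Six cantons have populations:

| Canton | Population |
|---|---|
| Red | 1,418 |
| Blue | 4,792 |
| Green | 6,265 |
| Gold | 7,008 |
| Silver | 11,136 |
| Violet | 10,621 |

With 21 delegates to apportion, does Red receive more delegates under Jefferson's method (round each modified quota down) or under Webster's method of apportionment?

Jefferson: Red 0, Blue 2, Green 3, Gold 4, Silver 6, Violet 6.
Webster: Red 1, Blue 2, Green 3, Gold 4, Silver 6, Violet 5.
Red gets 0 under Jefferson and 1 under Webster.

Webster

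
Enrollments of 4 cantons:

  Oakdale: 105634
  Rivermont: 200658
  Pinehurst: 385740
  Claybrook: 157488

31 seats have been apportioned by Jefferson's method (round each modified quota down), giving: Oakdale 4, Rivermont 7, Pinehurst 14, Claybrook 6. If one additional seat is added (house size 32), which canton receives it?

Priority for the next seat is population ÷ (current seats + 1).
Priorities: Oakdale 21126.800, Rivermont 25082.250, Pinehurst 25716.000, Claybrook 22498.286.
Highest priority: Pinehurst.

Pinehurst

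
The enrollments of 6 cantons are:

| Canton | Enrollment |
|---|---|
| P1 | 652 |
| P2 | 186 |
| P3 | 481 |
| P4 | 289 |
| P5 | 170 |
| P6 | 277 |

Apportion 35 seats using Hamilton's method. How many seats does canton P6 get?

5

The standard divisor is 2055/35 ≈ 58.714.
Standard quotas: P1 11.105, P2 3.168, P3 8.192, P4 4.922, P5 2.895, P6 4.718.
Lower quotas: P1 11, P2 3, P3 8, P4 4, P5 2, P6 4 (sum 32, leaving 3 seats).
Remainders in descending order: P4 0.922, P5 0.895, P6 0.718, P3 0.192, P2 0.168, P1 0.105.
The surplus seats go to P4, P5, P6.
P6 receives 5.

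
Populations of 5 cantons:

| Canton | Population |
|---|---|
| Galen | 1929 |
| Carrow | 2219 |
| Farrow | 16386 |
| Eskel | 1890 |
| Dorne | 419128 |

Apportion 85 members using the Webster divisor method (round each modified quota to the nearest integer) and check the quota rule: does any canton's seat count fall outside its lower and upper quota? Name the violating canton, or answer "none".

Dorne

Standard quotas: Galen 0.371, Carrow 0.427, Farrow 3.154, Eskel 0.364, Dorne 80.683.
Webster allocation: Galen 0, Carrow 0, Farrow 3, Eskel 0, Dorne 82.
Dorne has quota 80.683 (lower 80, upper 81) but receives 82 — outside the quota interval.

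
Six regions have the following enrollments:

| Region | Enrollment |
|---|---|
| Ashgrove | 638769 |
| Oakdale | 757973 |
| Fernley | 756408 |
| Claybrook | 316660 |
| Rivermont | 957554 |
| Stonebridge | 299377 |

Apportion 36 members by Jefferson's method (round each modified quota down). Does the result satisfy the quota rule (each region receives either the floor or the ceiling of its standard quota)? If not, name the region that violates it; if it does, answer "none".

Standard quotas: Ashgrove 6.170, Oakdale 7.322, Fernley 7.307, Claybrook 3.059, Rivermont 9.250, Stonebridge 2.892.
Jefferson allocation: Ashgrove 6, Oakdale 7, Fernley 7, Claybrook 3, Rivermont 10, Stonebridge 3.
Every allocation lies between the lower and upper quota.

none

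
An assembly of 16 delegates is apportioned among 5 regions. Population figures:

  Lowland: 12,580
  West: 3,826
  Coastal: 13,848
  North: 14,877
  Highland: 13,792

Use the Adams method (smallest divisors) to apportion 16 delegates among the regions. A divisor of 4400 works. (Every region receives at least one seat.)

Lowland 3, West 1, Coastal 4, North 4, Highland 4

With modified divisor 4400: modified quotas Lowland 2.859, West 0.870, Coastal 3.147, North 3.381, Highland 3.135.
Rounding up: Lowland 3, West 1, Coastal 4, North 4, Highland 4 (total 16).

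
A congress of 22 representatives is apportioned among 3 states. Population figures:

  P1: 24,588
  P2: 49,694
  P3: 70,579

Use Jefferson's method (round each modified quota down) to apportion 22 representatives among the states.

Standard divisor 144861/22 ≈ 6584.591; standard quotas: P1 3.734, P2 7.547, P3 10.719.
Rounding down gives 3, 7, 10 = 20 seats, so the divisor must be adjusted.
With modified divisor 6180: modified quotas P1 3.979, P2 8.041, P3 11.421.
Rounding down: P1 3, P2 8, P3 11 (total 22).

P1 3, P2 8, P3 11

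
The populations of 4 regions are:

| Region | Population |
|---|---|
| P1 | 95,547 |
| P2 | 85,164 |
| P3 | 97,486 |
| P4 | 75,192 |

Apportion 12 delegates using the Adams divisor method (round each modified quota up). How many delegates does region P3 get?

3

Standard divisor 353389/12 ≈ 29449.083; standard quotas: P1 3.244, P2 2.892, P3 3.310, P4 2.553.
Rounding up gives 4, 3, 4, 3 = 14 seats, so the divisor must be adjusted.
With modified divisor 35000: modified quotas P1 2.730, P2 2.433, P3 2.785, P4 2.148.
Rounding up: P1 3, P2 3, P3 3, P4 3 (total 12).
P3 receives 3.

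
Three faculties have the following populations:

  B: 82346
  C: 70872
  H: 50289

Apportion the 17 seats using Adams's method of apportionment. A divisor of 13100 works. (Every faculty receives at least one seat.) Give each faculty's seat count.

With modified divisor 13100: modified quotas B 6.286, C 5.410, H 3.839.
Rounding up: B 7, C 6, H 4 (total 17).

B=7, C=6, H=4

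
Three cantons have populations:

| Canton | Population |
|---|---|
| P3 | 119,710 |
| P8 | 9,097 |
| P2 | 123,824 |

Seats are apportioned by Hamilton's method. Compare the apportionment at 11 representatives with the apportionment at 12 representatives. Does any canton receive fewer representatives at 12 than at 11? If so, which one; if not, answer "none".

P8

At 11 seats: P3 5, P8 1, P2 5.
At 12 seats: P3 6, P8 0, P2 6.
P8 drops from 1 to 0.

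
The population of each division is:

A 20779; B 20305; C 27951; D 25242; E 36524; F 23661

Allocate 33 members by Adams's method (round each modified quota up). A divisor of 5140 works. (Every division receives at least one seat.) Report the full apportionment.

A: 5, B: 4, C: 6, D: 5, E: 8, F: 5

With modified divisor 5140: modified quotas A 4.043, B 3.950, C 5.438, D 4.911, E 7.106, F 4.603.
Rounding up: A 5, B 4, C 6, D 5, E 8, F 5 (total 33).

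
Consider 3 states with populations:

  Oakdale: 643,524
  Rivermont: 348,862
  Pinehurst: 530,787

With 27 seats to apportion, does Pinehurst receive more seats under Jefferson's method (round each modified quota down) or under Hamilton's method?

Jefferson: Oakdale 12, Rivermont 6, Pinehurst 9.
Hamilton: Oakdale 11, Rivermont 6, Pinehurst 10.
Pinehurst gets 9 under Jefferson and 10 under Hamilton.

Hamilton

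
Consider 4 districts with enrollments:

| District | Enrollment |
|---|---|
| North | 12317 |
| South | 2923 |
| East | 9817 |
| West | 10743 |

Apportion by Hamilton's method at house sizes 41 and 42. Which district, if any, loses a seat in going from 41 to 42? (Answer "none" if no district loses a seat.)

At 41 seats: North 14, South 4, East 11, West 12.
At 42 seats: North 14, South 3, East 12, West 13.
South drops from 4 to 3.

South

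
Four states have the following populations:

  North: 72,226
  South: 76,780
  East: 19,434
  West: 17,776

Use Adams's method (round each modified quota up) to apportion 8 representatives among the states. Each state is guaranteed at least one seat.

Standard divisor 186216/8 ≈ 23277; standard quotas: North 3.103, South 3.299, East 0.835, West 0.764.
Rounding up gives 4, 4, 1, 1 = 10 seats, so the divisor must be adjusted.
With modified divisor 30900: modified quotas North 2.337, South 2.485, East 0.629, West 0.575.
Rounding up: North 3, South 3, East 1, West 1 (total 8).

North=3, South=3, East=1, West=1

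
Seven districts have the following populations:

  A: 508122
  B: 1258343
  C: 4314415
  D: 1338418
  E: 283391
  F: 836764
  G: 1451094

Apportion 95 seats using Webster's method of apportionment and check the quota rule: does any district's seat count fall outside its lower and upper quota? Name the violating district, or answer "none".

C

Standard quotas: A 4.832, B 11.966, C 41.026, D 12.727, E 2.695, F 7.957, G 13.798.
Webster allocation: A 5, B 12, C 40, D 13, E 3, F 8, G 14.
C has quota 41.026 (lower 41, upper 42) but receives 40 — outside the quota interval.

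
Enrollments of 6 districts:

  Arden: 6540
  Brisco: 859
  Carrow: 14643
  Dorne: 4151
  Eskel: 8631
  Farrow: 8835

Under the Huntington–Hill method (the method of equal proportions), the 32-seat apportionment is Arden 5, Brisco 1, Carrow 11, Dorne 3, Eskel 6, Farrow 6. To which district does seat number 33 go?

Farrow

Priority for the next seat is population ÷ (√(s·(s+1))).
Priorities: Arden 1194.035, Brisco 607.405, Carrow 1274.510, Dorne 1198.290, Eskel 1331.792, Farrow 1363.270.
Highest priority: Farrow.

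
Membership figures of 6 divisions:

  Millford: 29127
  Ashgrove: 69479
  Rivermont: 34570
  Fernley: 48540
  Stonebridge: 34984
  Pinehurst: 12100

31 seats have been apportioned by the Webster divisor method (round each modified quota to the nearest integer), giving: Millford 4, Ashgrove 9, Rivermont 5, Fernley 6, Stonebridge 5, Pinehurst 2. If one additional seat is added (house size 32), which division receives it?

Fernley

Priority for the next seat is population ÷ (current seats + 0.5).
Priorities: Millford 6472.667, Ashgrove 7313.579, Rivermont 6285.455, Fernley 7467.692, Stonebridge 6360.727, Pinehurst 4840.000.
Highest priority: Fernley.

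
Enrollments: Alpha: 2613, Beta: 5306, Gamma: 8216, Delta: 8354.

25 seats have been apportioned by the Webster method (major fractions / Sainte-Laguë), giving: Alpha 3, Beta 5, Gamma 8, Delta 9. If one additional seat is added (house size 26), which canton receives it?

Gamma

Priority for the next seat is population ÷ (current seats + 0.5).
Priorities: Alpha 746.571, Beta 964.727, Gamma 966.588, Delta 879.368.
Highest priority: Gamma.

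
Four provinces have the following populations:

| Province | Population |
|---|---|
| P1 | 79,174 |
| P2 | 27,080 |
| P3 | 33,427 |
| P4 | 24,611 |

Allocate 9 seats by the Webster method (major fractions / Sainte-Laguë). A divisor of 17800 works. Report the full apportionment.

P1 4; P2 2; P3 2; P4 1

With modified divisor 17800: modified quotas P1 4.448, P2 1.521, P3 1.878, P4 1.383.
Rounding to the nearest integer: P1 4, P2 2, P3 2, P4 1 (total 9).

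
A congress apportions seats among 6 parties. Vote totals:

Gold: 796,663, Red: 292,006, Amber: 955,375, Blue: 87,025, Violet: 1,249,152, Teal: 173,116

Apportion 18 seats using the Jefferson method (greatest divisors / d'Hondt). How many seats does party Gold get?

Standard divisor 3553337/18 ≈ 197407.611; standard quotas: Gold 4.036, Red 1.479, Amber 4.840, Blue 0.441, Violet 6.328, Teal 0.877.
Rounding down gives 4, 1, 4, 0, 6, 0 = 15 seats, so the divisor must be adjusted.
With modified divisor 166200: modified quotas Gold 4.793, Red 1.757, Amber 5.748, Blue 0.524, Violet 7.516, Teal 1.042.
Rounding down: Gold 4, Red 1, Amber 5, Blue 0, Violet 7, Teal 1 (total 18).
Gold receives 4.

4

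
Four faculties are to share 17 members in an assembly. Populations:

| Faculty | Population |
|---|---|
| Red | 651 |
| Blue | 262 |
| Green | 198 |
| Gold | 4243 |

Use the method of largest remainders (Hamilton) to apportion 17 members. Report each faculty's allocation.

Total 5354; standard divisor 5354/17 ≈ 314.941.
Standard quotas: Red 2.067, Blue 0.832, Green 0.629, Gold 13.472.
Lower quotas: Red 2, Blue 0, Green 0, Gold 13 (sum 15, leaving 2 seats).
Remainders in descending order: Blue 0.832, Green 0.629, Gold 0.472, Red 0.067.
Largest remainders: Blue, Green receive the extra seats.

Red 2, Blue 1, Green 1, Gold 13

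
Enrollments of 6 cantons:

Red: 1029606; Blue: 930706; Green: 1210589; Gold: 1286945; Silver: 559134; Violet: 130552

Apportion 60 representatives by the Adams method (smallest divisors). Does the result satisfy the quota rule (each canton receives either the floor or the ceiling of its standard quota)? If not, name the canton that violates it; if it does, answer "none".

Standard quotas: Red 12.001, Blue 10.848, Green 14.111, Gold 15.001, Silver 6.517, Violet 1.522.
Adams allocation: Red 12, Blue 11, Green 14, Gold 14, Silver 7, Violet 2.
Gold has quota 15.001 (lower 15, upper 16) but receives 14 — outside the quota interval.

Gold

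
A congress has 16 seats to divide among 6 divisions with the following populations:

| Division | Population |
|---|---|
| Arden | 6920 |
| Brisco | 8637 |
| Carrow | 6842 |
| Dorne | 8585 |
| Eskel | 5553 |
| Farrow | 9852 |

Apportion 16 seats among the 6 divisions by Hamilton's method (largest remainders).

Arden 2, Brisco 3, Carrow 2, Dorne 3, Eskel 2, Farrow 4

The standard divisor is 46389/16 ≈ 2899.312.
Standard quotas: Arden 2.3868, Brisco 2.9790, Carrow 2.3599, Dorne 2.9610, Eskel 1.9153, Farrow 3.3980.
Lower quotas: Arden 2, Brisco 2, Carrow 2, Dorne 2, Eskel 1, Farrow 3 (sum 12, leaving 4 seats).
Remainders in descending order: Brisco 0.9790, Dorne 0.9610, Eskel 0.9153, Farrow 0.3980, Arden 0.3868, Carrow 0.3599.
Largest remainders: Brisco, Dorne, Eskel, Farrow receive the extra seats.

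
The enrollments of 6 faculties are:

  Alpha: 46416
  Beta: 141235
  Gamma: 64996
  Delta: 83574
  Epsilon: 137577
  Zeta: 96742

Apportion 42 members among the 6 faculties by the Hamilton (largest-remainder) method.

Alpha 4; Beta 10; Gamma 5; Delta 6; Epsilon 10; Zeta 7

The standard divisor is 570540/42 ≈ 13584.286.
Standard quotas: Alpha 3.4169, Beta 10.3969, Gamma 4.7846, Delta 6.1523, Epsilon 10.1277, Zeta 7.1216.
Lower quotas: Alpha 3, Beta 10, Gamma 4, Delta 6, Epsilon 10, Zeta 7 (sum 40, leaving 2 seats).
Remainders in descending order: Gamma 0.7846, Alpha 0.4169, Beta 0.3969, Delta 0.1523, Epsilon 0.1277, Zeta 0.1216.
Largest remainders: Gamma, Alpha receive the extra seats.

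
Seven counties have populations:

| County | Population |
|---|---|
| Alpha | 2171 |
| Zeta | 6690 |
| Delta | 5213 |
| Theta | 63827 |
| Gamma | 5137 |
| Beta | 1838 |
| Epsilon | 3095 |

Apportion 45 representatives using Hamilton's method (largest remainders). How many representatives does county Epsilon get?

The standard divisor is 87971/45 ≈ 1954.911.
Standard quotas: Alpha 1.1105, Zeta 3.4222, Delta 2.6666, Theta 32.6496, Gamma 2.6277, Beta 0.9402, Epsilon 1.5832.
Lower quotas: Alpha 1, Zeta 3, Delta 2, Theta 32, Gamma 2, Beta 0, Epsilon 1 (sum 41, leaving 4 seats).
Remainders in descending order: Beta 0.9402, Delta 0.6666, Theta 0.6496, Gamma 0.6277, Epsilon 0.5832, Zeta 0.4222, Alpha 0.1105.
The surplus seats go to Beta, Delta, Theta, Gamma.
Epsilon receives 1.

1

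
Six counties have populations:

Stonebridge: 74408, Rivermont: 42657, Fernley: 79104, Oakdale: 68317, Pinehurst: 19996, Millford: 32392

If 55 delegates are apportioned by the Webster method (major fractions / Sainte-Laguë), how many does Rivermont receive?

Standard divisor 316874/55 ≈ 5761.345; standard quotas: Stonebridge 12.915, Rivermont 7.404, Fernley 13.730, Oakdale 11.858, Pinehurst 3.471, Millford 5.622.
Rounding to the nearest integer gives Stonebridge 13, Rivermont 7, Fernley 14, Oakdale 12, Pinehurst 3, Millford 6 — total 55, matching the house size, so no adjustment is needed.
Rivermont receives 7.

7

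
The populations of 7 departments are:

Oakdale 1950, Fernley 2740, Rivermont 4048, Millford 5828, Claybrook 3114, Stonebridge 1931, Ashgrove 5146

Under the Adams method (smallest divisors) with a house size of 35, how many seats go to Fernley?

Standard divisor 24757/35 ≈ 707.343; standard quotas: Oakdale 2.757, Fernley 3.874, Rivermont 5.723, Millford 8.239, Claybrook 4.402, Stonebridge 2.730, Ashgrove 7.275.
Rounding up gives 3, 4, 6, 9, 5, 3, 8 = 38 seats, so the divisor must be adjusted.
With modified divisor 800: modified quotas Oakdale 2.438, Fernley 3.425, Rivermont 5.060, Millford 7.285, Claybrook 3.893, Stonebridge 2.414, Ashgrove 6.433.
Rounding up: Oakdale 3, Fernley 4, Rivermont 6, Millford 8, Claybrook 4, Stonebridge 3, Ashgrove 7 (total 35).
Fernley receives 4.

4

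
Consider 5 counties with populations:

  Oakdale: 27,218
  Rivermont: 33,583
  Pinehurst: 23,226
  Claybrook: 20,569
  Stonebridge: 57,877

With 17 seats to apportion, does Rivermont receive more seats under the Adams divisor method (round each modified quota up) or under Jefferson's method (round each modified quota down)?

Adams: Oakdale 3, Rivermont 3, Pinehurst 3, Claybrook 2, Stonebridge 6.
Jefferson: Oakdale 3, Rivermont 4, Pinehurst 2, Claybrook 2, Stonebridge 6.
Rivermont gets 3 under Adams and 4 under Jefferson.

Jefferson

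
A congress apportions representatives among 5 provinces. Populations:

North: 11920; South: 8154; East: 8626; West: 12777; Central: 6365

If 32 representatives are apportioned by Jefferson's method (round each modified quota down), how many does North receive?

Standard divisor 47842/32 ≈ 1495.062; standard quotas: North 7.973, South 5.454, East 5.770, West 8.546, Central 4.257.
Rounding down gives 7, 5, 5, 8, 4 = 29 seats, so the divisor must be adjusted.
With modified divisor 1400: modified quotas North 8.514, South 5.824, East 6.161, West 9.126, Central 4.546.
Rounding down: North 8, South 5, East 6, West 9, Central 4 (total 32).
North receives 8.

8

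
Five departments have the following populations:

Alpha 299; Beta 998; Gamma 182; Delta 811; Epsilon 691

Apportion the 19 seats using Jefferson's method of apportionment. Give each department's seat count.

Alpha 2, Beta 7, Gamma 1, Delta 5, Epsilon 4

Standard divisor 2981/19 ≈ 156.895; standard quotas: Alpha 1.906, Beta 6.361, Gamma 1.160, Delta 5.169, Epsilon 4.404.
Rounding down gives 1, 6, 1, 5, 4 = 17 seats, so the divisor must be adjusted.
With modified divisor 140: modified quotas Alpha 2.136, Beta 7.129, Gamma 1.300, Delta 5.793, Epsilon 4.936.
Rounding down: Alpha 2, Beta 7, Gamma 1, Delta 5, Epsilon 4 (total 19).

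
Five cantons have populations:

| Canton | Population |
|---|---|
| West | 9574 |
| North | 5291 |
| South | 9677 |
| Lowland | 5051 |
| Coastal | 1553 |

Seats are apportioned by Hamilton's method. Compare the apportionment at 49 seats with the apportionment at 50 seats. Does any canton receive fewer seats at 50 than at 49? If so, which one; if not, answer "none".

At 49 seats: West 15, North 8, South 15, Lowland 8, Coastal 3.
At 50 seats: West 15, North 9, South 16, Lowland 8, Coastal 2.
Coastal drops from 3 to 2.

Coastal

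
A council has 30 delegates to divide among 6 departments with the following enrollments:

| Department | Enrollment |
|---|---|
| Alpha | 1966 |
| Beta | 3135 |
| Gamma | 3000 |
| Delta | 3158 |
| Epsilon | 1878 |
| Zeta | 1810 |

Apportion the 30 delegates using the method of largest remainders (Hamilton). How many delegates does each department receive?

Alpha: 4, Beta: 6, Gamma: 6, Delta: 6, Epsilon: 4, Zeta: 4

Total 14947; standard divisor 14947/30 ≈ 498.233.
Standard quotas: Alpha 3.946, Beta 6.292, Gamma 6.021, Delta 6.338, Epsilon 3.769, Zeta 3.633.
Lower quotas: Alpha 3, Beta 6, Gamma 6, Delta 6, Epsilon 3, Zeta 3 (sum 27, leaving 3 seats).
Remainders in descending order: Alpha 0.946, Epsilon 0.769, Zeta 0.633, Delta 0.338, Beta 0.292, Gamma 0.021.
Largest remainders: Alpha, Epsilon, Zeta receive the extra seats.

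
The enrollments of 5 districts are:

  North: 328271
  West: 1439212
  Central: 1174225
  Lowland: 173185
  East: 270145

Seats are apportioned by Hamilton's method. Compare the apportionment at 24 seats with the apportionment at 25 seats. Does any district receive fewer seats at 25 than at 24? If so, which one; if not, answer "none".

North

At 24 seats: North 3, West 10, Central 8, Lowland 1, East 2.
At 25 seats: North 2, West 11, Central 9, Lowland 1, East 2.
North drops from 3 to 2.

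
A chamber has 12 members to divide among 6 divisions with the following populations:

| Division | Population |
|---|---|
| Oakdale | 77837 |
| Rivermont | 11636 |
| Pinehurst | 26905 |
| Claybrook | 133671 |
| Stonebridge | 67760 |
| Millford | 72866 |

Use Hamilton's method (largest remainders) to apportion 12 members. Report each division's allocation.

Oakdale 3; Rivermont 0; Pinehurst 1; Claybrook 4; Stonebridge 2; Millford 2

Standard divisor: 390675 ÷ 12 ≈ 32556.25.
Standard quotas: Oakdale 2.3908, Rivermont 0.3574, Pinehurst 0.8264, Claybrook 4.1058, Stonebridge 2.0813, Millford 2.2382.
Lower quotas: Oakdale 2, Rivermont 0, Pinehurst 0, Claybrook 4, Stonebridge 2, Millford 2 (sum 10, leaving 2 seats).
Remainders in descending order: Pinehurst 0.8264, Oakdale 0.3908, Rivermont 0.3574, Millford 0.2382, Claybrook 0.1058, Stonebridge 0.0813.
Largest remainders: Pinehurst, Oakdale receive the extra seats.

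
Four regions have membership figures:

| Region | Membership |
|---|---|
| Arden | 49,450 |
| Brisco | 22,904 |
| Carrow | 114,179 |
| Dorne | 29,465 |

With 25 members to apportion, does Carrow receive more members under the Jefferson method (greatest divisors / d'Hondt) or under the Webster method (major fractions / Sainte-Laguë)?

Jefferson: Arden 6, Brisco 2, Carrow 14, Dorne 3.
Webster: Arden 6, Brisco 3, Carrow 13, Dorne 3.
Carrow gets 14 under Jefferson and 13 under Webster.

Jefferson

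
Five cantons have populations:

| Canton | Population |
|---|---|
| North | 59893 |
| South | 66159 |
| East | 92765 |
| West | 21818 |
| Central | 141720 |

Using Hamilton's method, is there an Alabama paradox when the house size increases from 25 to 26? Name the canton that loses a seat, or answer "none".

West

At 25 seats: North 4, South 4, East 6, West 2, Central 9.
At 26 seats: North 4, South 5, East 6, West 1, Central 10.
West drops from 2 to 1.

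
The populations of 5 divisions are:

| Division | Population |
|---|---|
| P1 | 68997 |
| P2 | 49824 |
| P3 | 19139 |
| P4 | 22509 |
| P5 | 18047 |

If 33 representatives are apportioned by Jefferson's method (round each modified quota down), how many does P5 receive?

Standard divisor 178516/33 ≈ 5409.576; standard quotas: P1 12.755, P2 9.210, P3 3.538, P4 4.161, P5 3.336.
Rounding down gives 12, 9, 3, 4, 3 = 31 seats, so the divisor must be adjusted.
With modified divisor 4960: modified quotas P1 13.911, P2 10.045, P3 3.859, P4 4.538, P5 3.639.
Rounding down: P1 13, P2 10, P3 3, P4 4, P5 3 (total 33).
P5 receives 3.

3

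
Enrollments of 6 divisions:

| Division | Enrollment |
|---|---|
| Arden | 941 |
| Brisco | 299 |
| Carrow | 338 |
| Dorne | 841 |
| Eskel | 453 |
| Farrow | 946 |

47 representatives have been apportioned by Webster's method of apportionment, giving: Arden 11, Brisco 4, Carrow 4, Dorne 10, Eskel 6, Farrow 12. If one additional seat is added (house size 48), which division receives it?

Arden

Priority for the next seat is population ÷ (current seats + 0.5).
Priorities: Arden 81.826, Brisco 66.444, Carrow 75.111, Dorne 80.095, Eskel 69.692, Farrow 75.680.
Highest priority: Arden.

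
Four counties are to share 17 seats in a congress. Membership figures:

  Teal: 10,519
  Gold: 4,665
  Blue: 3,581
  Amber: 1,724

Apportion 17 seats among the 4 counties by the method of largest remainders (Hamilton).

The standard divisor is 20489/17 ≈ 1205.235.
Standard quotas: Teal 8.7278, Gold 3.8706, Blue 2.9712, Amber 1.4304.
Lower quotas: Teal 8, Gold 3, Blue 2, Amber 1 (sum 14, leaving 3 seats).
Remainders in descending order: Blue 0.9712, Gold 0.8706, Teal 0.7278, Amber 0.4304.
Largest remainders: Blue, Gold, Teal receive the extra seats.

Teal=9, Gold=4, Blue=3, Amber=1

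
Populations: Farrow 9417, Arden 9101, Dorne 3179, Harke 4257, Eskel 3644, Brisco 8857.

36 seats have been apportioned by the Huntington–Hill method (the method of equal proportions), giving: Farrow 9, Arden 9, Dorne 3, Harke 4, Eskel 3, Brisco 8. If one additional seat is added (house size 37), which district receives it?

Eskel

Priority for the next seat is population ÷ (√(s·(s+1))).
Priorities: Farrow 992.639, Arden 959.330, Dorne 917.698, Harke 951.894, Eskel 1051.932, Brisco 1043.807.
Highest priority: Eskel.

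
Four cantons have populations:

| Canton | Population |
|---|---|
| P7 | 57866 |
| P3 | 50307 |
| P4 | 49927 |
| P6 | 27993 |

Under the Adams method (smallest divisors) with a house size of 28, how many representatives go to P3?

8

Standard divisor 186093/28 ≈ 6646.179; standard quotas: P7 8.707, P3 7.569, P4 7.512, P6 4.212.
Rounding up gives 9, 8, 8, 5 = 30 seats, so the divisor must be adjusted.
With modified divisor 7160: modified quotas P7 8.082, P3 7.026, P4 6.973, P6 3.910.
Rounding up: P7 9, P3 8, P4 7, P6 4 (total 28).
P3 receives 8.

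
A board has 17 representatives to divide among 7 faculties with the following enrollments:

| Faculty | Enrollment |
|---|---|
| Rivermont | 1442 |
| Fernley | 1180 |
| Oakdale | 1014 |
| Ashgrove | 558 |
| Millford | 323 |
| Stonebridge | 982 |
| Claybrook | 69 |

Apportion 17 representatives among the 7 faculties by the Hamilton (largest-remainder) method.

Rivermont 4, Fernley 4, Oakdale 3, Ashgrove 2, Millford 1, Stonebridge 3, Claybrook 0

The standard divisor is 5568/17 ≈ 327.529.
Standard quotas: Rivermont 4.403, Fernley 3.603, Oakdale 3.096, Ashgrove 1.704, Millford 0.986, Stonebridge 2.998, Claybrook 0.211.
Lower quotas: Rivermont 4, Fernley 3, Oakdale 3, Ashgrove 1, Millford 0, Stonebridge 2, Claybrook 0 (sum 13, leaving 4 seats).
Remainders in descending order: Stonebridge 0.998, Millford 0.986, Ashgrove 0.704, Fernley 0.603, Rivermont 0.403, Claybrook 0.211, Oakdale 0.096.
Largest remainders: Stonebridge, Millford, Ashgrove, Fernley receive the extra seats.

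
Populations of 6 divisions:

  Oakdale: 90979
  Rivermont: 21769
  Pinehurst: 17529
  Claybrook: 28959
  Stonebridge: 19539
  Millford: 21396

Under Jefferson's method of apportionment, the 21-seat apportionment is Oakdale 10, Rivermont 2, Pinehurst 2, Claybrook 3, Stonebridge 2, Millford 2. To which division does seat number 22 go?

Priority for the next seat is population ÷ (current seats + 1).
Priorities: Oakdale 8270.818, Rivermont 7256.333, Pinehurst 5843.000, Claybrook 7239.750, Stonebridge 6513.000, Millford 7132.000.
Highest priority: Oakdale.

Oakdale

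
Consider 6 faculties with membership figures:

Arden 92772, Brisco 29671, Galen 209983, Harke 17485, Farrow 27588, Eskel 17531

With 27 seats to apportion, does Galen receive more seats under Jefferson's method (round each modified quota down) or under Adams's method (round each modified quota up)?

Jefferson

Jefferson: Arden 6, Brisco 2, Galen 15, Harke 1, Farrow 2, Eskel 1.
Adams: Arden 6, Brisco 2, Galen 13, Harke 2, Farrow 2, Eskel 2.
Galen gets 15 under Jefferson and 13 under Adams.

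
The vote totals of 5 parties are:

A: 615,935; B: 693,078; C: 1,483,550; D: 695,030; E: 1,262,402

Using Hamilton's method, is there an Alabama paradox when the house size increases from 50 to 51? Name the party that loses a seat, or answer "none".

none

At 50 seats: A 7, B 7, C 16, D 7, E 13.
At 51 seats: A 7, B 7, C 16, D 7, E 14.
No party's allocation decreased.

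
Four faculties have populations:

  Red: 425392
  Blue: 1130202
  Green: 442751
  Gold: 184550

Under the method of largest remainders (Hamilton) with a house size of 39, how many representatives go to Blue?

20

Standard divisor: 2182895 ÷ 39 ≈ 55971.667.
Standard quotas: Red 7.6001, Blue 20.1924, Green 7.9103, Gold 3.2972.
Lower quotas: Red 7, Blue 20, Green 7, Gold 3 (sum 37, leaving 2 seats).
Remainders in descending order: Green 0.9103, Red 0.6001, Gold 0.2972, Blue 0.1924.
The surplus seats go to Green, Red.
Blue receives 20.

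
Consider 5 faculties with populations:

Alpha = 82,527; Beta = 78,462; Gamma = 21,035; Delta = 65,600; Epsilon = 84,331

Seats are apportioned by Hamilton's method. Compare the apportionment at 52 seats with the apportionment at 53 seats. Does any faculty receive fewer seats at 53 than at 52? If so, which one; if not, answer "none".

Gamma

At 52 seats: Alpha 13, Beta 12, Gamma 4, Delta 10, Epsilon 13.
At 53 seats: Alpha 13, Beta 13, Gamma 3, Delta 11, Epsilon 13.
Gamma drops from 4 to 3.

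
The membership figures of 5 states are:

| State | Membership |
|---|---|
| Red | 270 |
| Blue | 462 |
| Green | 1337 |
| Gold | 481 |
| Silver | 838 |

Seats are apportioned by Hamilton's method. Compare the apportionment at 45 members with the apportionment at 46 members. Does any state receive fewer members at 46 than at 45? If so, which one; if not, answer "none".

At 45 seats: Red 4, Blue 6, Green 18, Gold 6, Silver 11.
At 46 seats: Red 4, Blue 6, Green 18, Gold 7, Silver 11.
No state's allocation decreased.

none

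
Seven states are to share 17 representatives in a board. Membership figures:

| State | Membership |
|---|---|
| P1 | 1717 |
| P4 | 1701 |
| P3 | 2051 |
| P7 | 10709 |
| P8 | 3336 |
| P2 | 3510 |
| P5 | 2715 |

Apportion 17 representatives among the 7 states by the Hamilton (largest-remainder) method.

Total 25739; standard divisor 25739/17 ≈ 1514.059.
Standard quotas: P1 1.1340, P4 1.1235, P3 1.3546, P7 7.0730, P8 2.2033, P2 2.3183, P5 1.7932.
Lower quotas: P1 1, P4 1, P3 1, P7 7, P8 2, P2 2, P5 1 (sum 15, leaving 2 seats).
Remainders in descending order: P5 0.7932, P3 0.3546, P2 0.3183, P8 0.2033, P1 0.1340, P4 0.1235, P7 0.0730.
The surplus seats go to P5, P3.

P1 1, P4 1, P3 2, P7 7, P8 2, P2 2, P5 2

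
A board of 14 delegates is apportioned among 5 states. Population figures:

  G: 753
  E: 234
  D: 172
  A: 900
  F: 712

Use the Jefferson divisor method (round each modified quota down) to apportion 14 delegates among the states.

G 4, E 1, D 0, A 5, F 4

Standard divisor 2771/14 ≈ 197.929; standard quotas: G 3.804, E 1.182, D 0.869, A 4.547, F 3.597.
Rounding down gives 3, 1, 0, 4, 3 = 11 seats, so the divisor must be adjusted.
With modified divisor 176.2: modified quotas G 4.274, E 1.328, D 0.976, A 5.108, F 4.041.
Rounding down: G 4, E 1, D 0, A 5, F 4 (total 14).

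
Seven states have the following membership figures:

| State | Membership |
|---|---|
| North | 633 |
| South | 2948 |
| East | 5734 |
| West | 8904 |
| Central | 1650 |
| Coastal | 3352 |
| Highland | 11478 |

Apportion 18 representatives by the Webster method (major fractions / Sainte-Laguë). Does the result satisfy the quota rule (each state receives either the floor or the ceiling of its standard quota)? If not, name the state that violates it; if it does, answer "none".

none

Standard quotas: North 0.328, South 1.529, East 2.974, West 4.619, Central 0.856, Coastal 1.739, Highland 5.954.
Webster allocation: North 0, South 1, East 3, West 5, Central 1, Coastal 2, Highland 6.
Every allocation lies between the lower and upper quota.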